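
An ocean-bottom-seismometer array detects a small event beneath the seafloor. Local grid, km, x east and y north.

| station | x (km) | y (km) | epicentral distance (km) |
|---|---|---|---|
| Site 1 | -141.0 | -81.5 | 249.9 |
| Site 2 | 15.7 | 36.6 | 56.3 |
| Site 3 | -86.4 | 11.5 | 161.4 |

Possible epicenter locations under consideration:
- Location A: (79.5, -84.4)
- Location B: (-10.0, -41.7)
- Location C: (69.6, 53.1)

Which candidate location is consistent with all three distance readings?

For each candidate, compare |candidate − station| to the reported distance:
Location A: residuals Site 1 29.4, Site 2 80.5, Site 3 30.2 → max 80.5 km
Location B: residuals Site 1 113.0, Site 2 26.1, Site 3 68.3 → max 113.0 km
Location C: residuals Site 1 0.0, Site 2 0.1, Site 3 0.1 → max 0.1 km
Only Location C has all residuals ≈ 0.

Location C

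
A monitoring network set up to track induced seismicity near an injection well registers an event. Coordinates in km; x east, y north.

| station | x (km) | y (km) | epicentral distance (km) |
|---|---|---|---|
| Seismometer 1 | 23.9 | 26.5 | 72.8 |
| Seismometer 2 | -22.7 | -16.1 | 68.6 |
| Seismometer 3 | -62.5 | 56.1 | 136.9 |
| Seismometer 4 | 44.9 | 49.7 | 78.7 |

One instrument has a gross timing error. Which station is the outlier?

Solve using three stations at a time. Using Seismometer 2, Seismometer 3, Seismometer 4 (subtract circle equations pairwise → linear system) gives (x, y) ≈ (44.7, -29.1).
Distances from that point to each station vs reported:
  Seismometer 1: calculated 59.3 vs reported 72.8 → residual 13.5 km
  Seismometer 2: calculated 68.7 vs reported 68.6 → residual 0.1 km
  Seismometer 3: calculated 136.9 vs reported 136.9 → residual 0.0 km
  Seismometer 4: calculated 78.8 vs reported 78.7 → residual 0.1 km
Seismometer 2, Seismometer 3, Seismometer 4 are mutually consistent (residuals ≈ 0); Seismometer 1 is off by 13.5 km.

Seismometer 1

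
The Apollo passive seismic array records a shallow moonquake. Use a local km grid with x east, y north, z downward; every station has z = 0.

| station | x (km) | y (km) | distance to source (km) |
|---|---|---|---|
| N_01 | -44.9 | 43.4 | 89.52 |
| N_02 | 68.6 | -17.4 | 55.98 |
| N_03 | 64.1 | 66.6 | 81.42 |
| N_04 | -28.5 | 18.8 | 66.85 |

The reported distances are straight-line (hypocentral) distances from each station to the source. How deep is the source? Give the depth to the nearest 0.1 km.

32.6 km

Each station gives a sphere (x−x_i)² + (y−y_i)² + z² = d_i² (stations at z=0).
Subtracting the N_01 sphere from N_02 and N_03: z² cancels, leaving linear equations in x and y:
227.0 x − 121.6 y = 5989.22
218.0 x + 46.4 y = 6029.41
Solving: x ≈ 27.296, y ≈ 1.702 km (keep extra digits for the depth step; rounded: 27.3, 1.7).
Then from the N_01 sphere: z² = 89.52² − (x + 44.9)² − (y − 43.4)² with x = 27.296, y = 1.702, so z ≈ 32.601 ≈ 32.6 km.
Check against N_04 (with the unrounded solution): distance 66.85 ≈ 66.85 km. ✓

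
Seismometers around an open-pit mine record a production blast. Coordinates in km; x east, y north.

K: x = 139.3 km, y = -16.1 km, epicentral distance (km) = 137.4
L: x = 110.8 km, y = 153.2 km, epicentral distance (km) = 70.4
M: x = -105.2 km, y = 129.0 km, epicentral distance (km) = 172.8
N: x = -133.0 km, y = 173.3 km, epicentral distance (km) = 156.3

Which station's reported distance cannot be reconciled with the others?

Solve using three stations at a time. Using K, L, M (subtract circle equations pairwise → linear system) gives (x, y) ≈ (65.1, 99.6).
Distances from that point to each station vs reported:
  K: calculated 137.4 vs reported 137.4 → residual 0.0 km
  L: calculated 70.5 vs reported 70.4 → residual 0.1 km
  M: calculated 172.8 vs reported 172.8 → residual 0.0 km
  N: calculated 211.4 vs reported 156.3 → residual 55.1 km
K, L, M are mutually consistent (residuals ≈ 0); N is off by 55.1 km.

N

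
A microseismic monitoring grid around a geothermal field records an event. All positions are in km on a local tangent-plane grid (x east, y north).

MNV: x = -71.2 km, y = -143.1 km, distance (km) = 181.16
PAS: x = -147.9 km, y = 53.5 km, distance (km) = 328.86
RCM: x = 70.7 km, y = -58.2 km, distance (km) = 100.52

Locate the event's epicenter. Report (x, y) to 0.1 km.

Circle about each station: (x + 71.2)² + (y + 143.1)² = 181.16²; (x + 147.9)² + (y − 53.5)² = 328.86²; (x − 70.7)² + (y + 58.2)² = 100.52².
Subtracting pairs of circle equations eliminates x²+y² and gives linear equations (the radical axes):
-153.4 x + 393.2 y = -76140.34
283.8 x + 169.8 y = 5553.36
Solving the 2×2 system: x ≈ 109.8, y ≈ -150.8 km.

(109.8, -150.8)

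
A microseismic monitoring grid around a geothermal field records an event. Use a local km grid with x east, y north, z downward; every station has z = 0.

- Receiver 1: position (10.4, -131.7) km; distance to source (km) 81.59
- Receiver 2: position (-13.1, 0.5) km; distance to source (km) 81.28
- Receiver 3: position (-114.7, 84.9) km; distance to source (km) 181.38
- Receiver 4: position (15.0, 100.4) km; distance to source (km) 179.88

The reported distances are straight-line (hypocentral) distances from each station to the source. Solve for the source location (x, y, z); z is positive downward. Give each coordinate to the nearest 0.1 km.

Each station gives a sphere (x−x_i)² + (y−y_i)² + z² = d_i² (stations at z=0).
Subtracting the Receiver 1 sphere from Receiver 2 and Receiver 3: z² cancels, leaving linear equations in x and y:
-47.0 x + 264.4 y = -17230.70
-250.2 x + 433.2 y = -23330.73
Solving: x ≈ -28.295, y ≈ -70.199 km (keep extra digits for the depth step; rounded: -28.3, -70.2).
Then from the Receiver 1 sphere: z² = 81.59² − (x − 10.4)² − (y + 131.7)² with x = -28.295, y = -70.199, so z ≈ 37.111 ≈ 37.1 km.
Check against Receiver 4 (with the unrounded solution): distance 179.88 ≈ 179.88 km. ✓

(-28.3, -70.2, 37.1)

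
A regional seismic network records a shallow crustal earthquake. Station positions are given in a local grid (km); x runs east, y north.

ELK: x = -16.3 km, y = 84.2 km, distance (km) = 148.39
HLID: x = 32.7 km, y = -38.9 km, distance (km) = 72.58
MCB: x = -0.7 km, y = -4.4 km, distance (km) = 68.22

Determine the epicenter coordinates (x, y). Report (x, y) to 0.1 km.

Circle about each station: (x + 16.3)² + (y − 84.2)² = 148.39²; (x − 32.7)² + (y + 38.9)² = 72.58²; (x + 0.7)² + (y + 4.4)² = 68.22².
Subtracting the ELK equation from the HLID and MCB equations removes the quadratic terms:
98.0 x − 246.2 y = 11978.91
31.2 x − 177.2 y = 10030.14
Solving the 2×2 system: x ≈ -35.8, y ≈ -62.9 km.
Check against ELK (with the unrounded x, y): √((x + 16.3)²+(y − 84.2)²) = 148.40 ≈ 148.39 km. ✓

-35.8 km east, -62.9 km north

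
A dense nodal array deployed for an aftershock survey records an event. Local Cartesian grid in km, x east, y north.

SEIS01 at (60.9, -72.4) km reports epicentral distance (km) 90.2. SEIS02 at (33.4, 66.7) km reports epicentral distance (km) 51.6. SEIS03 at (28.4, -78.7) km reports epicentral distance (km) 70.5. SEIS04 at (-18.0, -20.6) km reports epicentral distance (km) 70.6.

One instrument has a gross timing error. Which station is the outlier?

SEIS03

Solve using three stations at a time. Using SEIS01, SEIS02, SEIS04 (subtract circle equations pairwise → linear system) gives (x, y) ≈ (42.4, 15.9).
Distances from that point to each station vs reported:
  SEIS01: calculated 90.2 vs reported 90.2 → residual 0.0 km
  SEIS02: calculated 51.6 vs reported 51.6 → residual 0.0 km
  SEIS03: calculated 95.6 vs reported 70.5 → residual 25.1 km
  SEIS04: calculated 70.6 vs reported 70.6 → residual 0.0 km
SEIS01, SEIS02, SEIS04 are mutually consistent (residuals ≈ 0); SEIS03 is off by 25.1 km.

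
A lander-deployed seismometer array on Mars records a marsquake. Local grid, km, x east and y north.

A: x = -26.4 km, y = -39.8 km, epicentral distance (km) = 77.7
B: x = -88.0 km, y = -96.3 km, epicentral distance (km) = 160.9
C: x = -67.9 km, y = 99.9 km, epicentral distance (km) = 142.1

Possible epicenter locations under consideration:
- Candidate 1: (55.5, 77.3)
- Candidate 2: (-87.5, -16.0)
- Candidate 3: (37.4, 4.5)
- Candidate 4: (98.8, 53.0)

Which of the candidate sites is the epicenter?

Candidate 3

For each candidate, compare |candidate − station| to the reported distance:
Candidate 1: residuals A 65.2, B 64.3, C 16.6 → max 65.2 km
Candidate 2: residuals A 12.1, B 80.6, C 24.6 → max 80.6 km
Candidate 3: residuals A 0.0, B 0.0, C 0.0 → max 0.0 km
Candidate 4: residuals A 78.1, B 78.2, C 31.1 → max 78.2 km
Only Candidate 3 has all residuals ≈ 0.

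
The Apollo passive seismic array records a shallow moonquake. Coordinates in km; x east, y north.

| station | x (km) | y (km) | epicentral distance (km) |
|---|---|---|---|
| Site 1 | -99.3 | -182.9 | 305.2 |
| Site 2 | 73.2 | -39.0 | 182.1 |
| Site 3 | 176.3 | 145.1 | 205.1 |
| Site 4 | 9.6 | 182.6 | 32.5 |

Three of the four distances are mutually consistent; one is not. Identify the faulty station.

Site 4

Solve using three stations at a time. Using Site 1, Site 2, Site 3 (subtract circle equations pairwise → linear system) gives (x, y) ≈ (-26.4, 113.5).
Distances from that point to each station vs reported:
  Site 1: calculated 305.3 vs reported 305.2 → residual 0.1 km
  Site 2: calculated 182.2 vs reported 182.1 → residual 0.1 km
  Site 3: calculated 205.2 vs reported 205.1 → residual 0.1 km
  Site 4: calculated 77.9 vs reported 32.5 → residual 45.4 km
Site 1, Site 2, Site 3 are mutually consistent (residuals ≈ 0); Site 4 is off by 45.4 km.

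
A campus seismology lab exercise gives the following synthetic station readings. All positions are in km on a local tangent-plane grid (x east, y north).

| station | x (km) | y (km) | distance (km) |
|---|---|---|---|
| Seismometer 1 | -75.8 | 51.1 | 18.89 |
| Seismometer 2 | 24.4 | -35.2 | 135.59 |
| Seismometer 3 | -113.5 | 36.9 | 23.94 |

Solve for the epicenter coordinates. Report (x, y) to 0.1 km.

(-89.6, 38.2)

Circle about each station: (x + 75.8)² + (y − 51.1)² = 18.89²; (x − 24.4)² + (y + 35.2)² = 135.59²; (x + 113.5)² + (y − 36.9)² = 23.94².
Subtracting pairs of circle equations eliminates x²+y² and gives linear equations (the radical axes):
200.4 x − 172.6 y = -24550.27
-75.4 x − 28.4 y = 5670.72
Solving the 2×2 system: x ≈ -89.6, y ≈ 38.2 km.
Check against Seismometer 1 (with the unrounded x, y): √((x + 75.8)²+(y − 51.1)²) = 18.89 ≈ 18.89 km. ✓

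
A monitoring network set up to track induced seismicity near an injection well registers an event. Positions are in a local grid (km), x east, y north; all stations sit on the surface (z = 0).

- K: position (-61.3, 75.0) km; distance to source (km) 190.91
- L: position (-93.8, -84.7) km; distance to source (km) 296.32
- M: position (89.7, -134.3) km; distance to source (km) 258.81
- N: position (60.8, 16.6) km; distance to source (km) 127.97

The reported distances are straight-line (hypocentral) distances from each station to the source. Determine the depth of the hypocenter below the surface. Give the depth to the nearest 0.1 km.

Each station gives a sphere (x−x_i)² + (y−y_i)² + z² = d_i² (stations at z=0).
Subtracting the K sphere from L and M: z² cancels, leaving linear equations in x and y:
-65.0 x − 319.4 y = -44769.07
302.0 x − 418.6 y = -13836.10
Solving: x ≈ 115.803, y ≈ 116.600 km (keep extra digits for the depth step; rounded: 115.8, 116.6).
Then from the K sphere: z² = 190.91² − (x + 61.3)² − (y − 75.0)² with x = 115.803, y = 116.600, so z ≈ 57.884 ≈ 57.9 km.
Check against N (with the unrounded solution): distance 127.97 ≈ 127.97 km. ✓

z ≈ 57.9 km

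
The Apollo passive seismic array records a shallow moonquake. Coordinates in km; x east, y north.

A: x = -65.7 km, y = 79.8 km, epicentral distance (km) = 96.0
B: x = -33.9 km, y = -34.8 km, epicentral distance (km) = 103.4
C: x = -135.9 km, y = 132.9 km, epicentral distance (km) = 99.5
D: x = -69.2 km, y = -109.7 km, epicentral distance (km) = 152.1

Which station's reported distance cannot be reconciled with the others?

Solve using three stations at a time. Using B, C, D (subtract circle equations pairwise → linear system) gives (x, y) ≈ (-107.9, 37.4).
Distances from that point to each station vs reported:
  A: calculated 59.9 vs reported 96.0 → residual 36.1 km
  B: calculated 103.4 vs reported 103.4 → residual 0.0 km
  C: calculated 99.5 vs reported 99.5 → residual 0.0 km
  D: calculated 152.1 vs reported 152.1 → residual 0.0 km
B, C, D are mutually consistent (residuals ≈ 0); A is off by 36.1 km.

A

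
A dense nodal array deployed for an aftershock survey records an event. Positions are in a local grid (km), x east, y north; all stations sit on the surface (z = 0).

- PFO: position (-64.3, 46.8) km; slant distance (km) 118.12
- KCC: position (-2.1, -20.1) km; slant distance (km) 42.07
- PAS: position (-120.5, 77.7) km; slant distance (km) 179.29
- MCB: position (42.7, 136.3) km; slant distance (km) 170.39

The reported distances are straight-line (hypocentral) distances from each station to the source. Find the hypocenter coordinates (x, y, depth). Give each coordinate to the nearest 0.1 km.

Each station gives a sphere (x−x_i)² + (y−y_i)² + z² = d_i² (stations at z=0).
Subtracting the PFO sphere from KCC and PAS: z² cancels, leaving linear equations in x and y:
124.4 x − 133.8 y = 6266.14
-112.4 x + 61.8 y = -3959.76
Solving: x ≈ 19.394, y ≈ -28.801 km (keep extra digits for the depth step; rounded: 19.4, -28.8).
Then from the PFO sphere: z² = 118.12² − (x + 64.3)² − (y − 46.8)² with x = 19.394, y = -28.801, so z ≈ 35.102 ≈ 35.1 km.

x ≈ 19.4 km, y ≈ -28.8 km, depth ≈ 35.1 km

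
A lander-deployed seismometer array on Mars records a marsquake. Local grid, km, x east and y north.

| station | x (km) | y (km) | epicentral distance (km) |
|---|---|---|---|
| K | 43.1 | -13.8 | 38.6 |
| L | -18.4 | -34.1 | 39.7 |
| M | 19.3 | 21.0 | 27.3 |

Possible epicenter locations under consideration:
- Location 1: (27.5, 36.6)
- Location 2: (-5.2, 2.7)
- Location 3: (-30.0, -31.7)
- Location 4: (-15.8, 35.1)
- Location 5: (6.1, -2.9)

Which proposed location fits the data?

For each candidate, compare |candidate − station| to the reported distance:
Location 1: residuals K 14.2, L 44.6, M 9.7 → max 44.6 km
Location 2: residuals K 12.4, L 0.6, M 3.3 → max 12.4 km
Location 3: residuals K 36.7, L 27.9, M 44.9 → max 44.9 km
Location 4: residuals K 38.0, L 29.5, M 10.5 → max 38.0 km
Location 5: residuals K 0.0, L 0.0, M 0.0 → max 0.0 km
Only Location 5 has all residuals ≈ 0.

Location 5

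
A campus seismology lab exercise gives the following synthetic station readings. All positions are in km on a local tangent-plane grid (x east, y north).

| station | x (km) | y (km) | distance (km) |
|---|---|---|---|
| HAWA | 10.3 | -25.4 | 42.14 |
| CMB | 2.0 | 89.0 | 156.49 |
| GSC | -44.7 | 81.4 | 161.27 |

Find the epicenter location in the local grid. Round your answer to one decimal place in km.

x ≈ 19.6 km, y ≈ -66.5 km

Circle about each station: (x − 10.3)² + (y + 25.4)² = 42.14²; (x − 2.0)² + (y − 89.0)² = 156.49²; (x + 44.7)² + (y − 81.4)² = 161.27².
Subtracting the HAWA equation from the CMB and GSC equations removes the quadratic terms:
-16.6 x + 228.8 y = -15539.59
-110.0 x + 213.6 y = -16359.43
Solving the 2×2 system: x ≈ 19.6, y ≈ -66.5 km.
Check against HAWA (with the unrounded x, y): √((x − 10.3)²+(y + 25.4)²) = 42.13 ≈ 42.14 km. ✓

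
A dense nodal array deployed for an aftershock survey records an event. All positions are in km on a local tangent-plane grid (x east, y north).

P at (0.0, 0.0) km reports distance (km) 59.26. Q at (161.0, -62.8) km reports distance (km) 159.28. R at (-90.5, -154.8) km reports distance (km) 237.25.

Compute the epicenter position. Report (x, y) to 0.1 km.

Circle about each station: x² + y² = 59.26²; (x − 161.0)² + (y + 62.8)² = 159.28²; (x + 90.5)² + (y + 154.8)² = 237.25².
Subtracting the P equation from the Q and R equations removes the quadratic terms:
322.0 x − 125.6 y = 8006.47
-181.0 x − 309.6 y = -20622.52
Solving the 2×2 system: x ≈ 41.4, y ≈ 42.4 km.

x ≈ 41.4 km, y ≈ 42.4 km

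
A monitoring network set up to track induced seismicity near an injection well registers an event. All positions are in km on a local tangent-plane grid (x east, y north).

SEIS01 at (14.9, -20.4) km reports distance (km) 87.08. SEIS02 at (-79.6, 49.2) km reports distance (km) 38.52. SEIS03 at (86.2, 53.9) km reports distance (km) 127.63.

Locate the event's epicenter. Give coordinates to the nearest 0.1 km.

-41.2 km east, 46.2 km north

Circle about each station: (x − 14.9)² + (y + 20.4)² = 87.08²; (x + 79.6)² + (y − 49.2)² = 38.52²; (x − 86.2)² + (y − 53.9)² = 127.63².
Subtracting pairs of circle equations eliminates x²+y² and gives linear equations (the radical axes):
-189.0 x + 139.2 y = 14217.77
142.6 x + 148.6 y = 990.99
Solving the 2×2 system: x ≈ -41.2, y ≈ 46.2 km.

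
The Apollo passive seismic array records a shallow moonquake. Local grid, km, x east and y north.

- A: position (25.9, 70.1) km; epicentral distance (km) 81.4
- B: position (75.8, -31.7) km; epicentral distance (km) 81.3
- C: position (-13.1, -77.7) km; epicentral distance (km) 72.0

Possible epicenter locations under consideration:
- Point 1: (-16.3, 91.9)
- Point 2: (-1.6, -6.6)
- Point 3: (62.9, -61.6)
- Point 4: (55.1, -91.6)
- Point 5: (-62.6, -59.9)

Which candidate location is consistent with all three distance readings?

For each candidate, compare |candidate − station| to the reported distance:
Point 1: residuals A 33.9, B 72.8, C 97.6 → max 97.6 km
Point 2: residuals A 0.1, B 0.1, C 0.0 → max 0.1 km
Point 3: residuals A 55.4, B 48.7, C 5.7 → max 55.4 km
Point 4: residuals A 82.9, B 17.9, C 2.4 → max 82.9 km
Point 5: residuals A 75.9, B 59.9, C 19.4 → max 75.9 km
Only Point 2 has all residuals ≈ 0.

Point 2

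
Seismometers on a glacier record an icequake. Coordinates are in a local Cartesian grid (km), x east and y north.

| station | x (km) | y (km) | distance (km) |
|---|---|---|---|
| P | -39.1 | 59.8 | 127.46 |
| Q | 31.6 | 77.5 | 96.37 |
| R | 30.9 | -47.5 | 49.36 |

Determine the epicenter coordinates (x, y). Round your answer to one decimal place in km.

Circle about each station: (x + 39.1)² + (y − 59.8)² = 127.46²; (x − 31.6)² + (y − 77.5)² = 96.37²; (x − 30.9)² + (y + 47.5)² = 49.36².
Subtracting the P equation from the Q and R equations removes the quadratic terms:
141.4 x + 35.4 y = 8858.83
140.0 x − 214.6 y = 11915.85
Solving the 2×2 system: x ≈ 65.8, y ≈ -12.6 km.
Check against P (with the unrounded x, y): √((x + 39.1)²+(y − 59.8)²) = 127.46 ≈ 127.46 km. ✓

x ≈ 65.8 km, y ≈ -12.6 km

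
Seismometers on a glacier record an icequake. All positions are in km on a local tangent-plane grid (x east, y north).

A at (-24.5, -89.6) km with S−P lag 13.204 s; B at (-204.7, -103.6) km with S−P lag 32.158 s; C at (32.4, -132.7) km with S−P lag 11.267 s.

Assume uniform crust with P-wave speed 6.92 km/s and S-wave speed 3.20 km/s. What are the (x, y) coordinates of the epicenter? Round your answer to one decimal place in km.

Distance from S−P lag: d = Δt · v_P v_S / (v_P − v_S) = Δt · (6.92·3.20)/(6.92−3.20) ≈ 5.9527·Δt.
So d_A = 78.60, d_B = 191.43, d_C = 67.07 km.
Circle about each station: (x + 24.5)² + (y + 89.6)² = 78.60²; (x + 204.7)² + (y + 103.6)² = 191.43²; (x − 32.4)² + (y + 132.7)² = 67.07².
Subtracting the A equation from the B and C equations removes the quadratic terms:
-360.4 x − 28.0 y = 13539.16
113.8 x − 86.2 y = 11710.22
Solving the 2×2 system: x ≈ -24.5, y ≈ -168.2 km.

-24.5 km east, -168.2 km north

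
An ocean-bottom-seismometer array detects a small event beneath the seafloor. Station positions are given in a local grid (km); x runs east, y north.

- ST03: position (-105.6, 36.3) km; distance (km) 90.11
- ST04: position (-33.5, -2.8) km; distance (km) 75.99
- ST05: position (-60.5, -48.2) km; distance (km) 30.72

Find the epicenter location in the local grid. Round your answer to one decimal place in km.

-90.9 km east, -52.6 km north

Circle about each station: (x + 105.6)² + (y − 36.3)² = 90.11²; (x + 33.5)² + (y + 2.8)² = 75.99²; (x + 60.5)² + (y + 48.2)² = 30.72².
Subtracting the ST03 equation from the ST04 and ST05 equations removes the quadratic terms:
144.2 x − 78.2 y = -8993.63
90.2 x − 169.0 y = 690.53
Solving the 2×2 system: x ≈ -90.9, y ≈ -52.6 km.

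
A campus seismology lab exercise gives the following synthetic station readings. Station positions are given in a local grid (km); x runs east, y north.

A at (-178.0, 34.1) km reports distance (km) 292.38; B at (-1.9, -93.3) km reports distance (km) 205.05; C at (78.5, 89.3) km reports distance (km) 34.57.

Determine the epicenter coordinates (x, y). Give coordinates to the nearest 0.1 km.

Circle about each station: (x + 178.0)² + (y − 34.1)² = 292.38²; (x + 1.9)² + (y + 93.3)² = 205.05²; (x − 78.5)² + (y − 89.3)² = 34.57².
Subtracting the A equation from the B and C equations removes the quadratic terms:
352.2 x − 254.8 y = 19302.25
513.0 x + 110.4 y = 65580.91
Solving the 2×2 system: x ≈ 111.1, y ≈ 77.8 km.

(111.1, 77.8)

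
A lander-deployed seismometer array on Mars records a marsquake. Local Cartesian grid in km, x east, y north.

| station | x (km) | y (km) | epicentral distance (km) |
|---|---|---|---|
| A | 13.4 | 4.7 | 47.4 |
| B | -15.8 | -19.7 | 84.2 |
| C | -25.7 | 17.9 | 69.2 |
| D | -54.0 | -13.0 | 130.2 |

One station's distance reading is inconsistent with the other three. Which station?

D

Solve using three stations at a time. Using A, B, C (subtract circle equations pairwise → linear system) gives (x, y) ≈ (37.8, 45.1).
Distances from that point to each station vs reported:
  A: calculated 47.2 vs reported 47.4 → residual 0.2 km
  B: calculated 84.1 vs reported 84.2 → residual 0.1 km
  C: calculated 69.1 vs reported 69.2 → residual 0.1 km
  D: calculated 108.6 vs reported 130.2 → residual 21.6 km
A, B, C are mutually consistent (residuals ≈ 0); D is off by 21.6 km.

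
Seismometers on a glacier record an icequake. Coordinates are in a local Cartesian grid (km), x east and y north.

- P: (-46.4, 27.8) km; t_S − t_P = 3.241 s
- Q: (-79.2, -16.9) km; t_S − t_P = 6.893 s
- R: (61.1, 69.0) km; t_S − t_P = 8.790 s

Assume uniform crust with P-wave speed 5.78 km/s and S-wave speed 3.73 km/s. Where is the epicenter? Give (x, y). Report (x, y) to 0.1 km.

Distance from S−P lag: d = Δt · v_P v_S / (v_P − v_S) = Δt · (5.78·3.73)/(5.78−3.73) ≈ 10.5168·Δt.
So d_P = 34.08, d_Q = 72.49, d_R = 92.44 km.
Circle about each station: (x + 46.4)² + (y − 27.8)² = 34.08²; (x + 79.2)² + (y + 16.9)² = 72.49²; (x − 61.1)² + (y − 69.0)² = 92.44².
Subtracting pairs of circle equations eliminates x²+y² and gives linear equations (the radical axes):
-65.6 x − 89.4 y = -460.90
215.0 x + 82.4 y = -1815.30
Solving the 2×2 system: x ≈ -14.5, y ≈ 15.8 km.
Check against P (with the unrounded x, y): √((x + 46.4)²+(y − 27.8)²) = 34.09 ≈ 34.08 km. ✓

-14.5 km east, 15.8 km north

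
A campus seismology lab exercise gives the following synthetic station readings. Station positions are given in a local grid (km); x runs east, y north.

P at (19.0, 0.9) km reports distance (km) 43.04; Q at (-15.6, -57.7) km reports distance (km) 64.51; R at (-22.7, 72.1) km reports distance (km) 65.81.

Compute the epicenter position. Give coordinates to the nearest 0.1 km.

Circle about each station: (x − 19.0)² + (y − 0.9)² = 43.04²; (x + 15.6)² + (y + 57.7)² = 64.51²; (x + 22.7)² + (y − 72.1)² = 65.81².
Subtracting the P equation from the Q and R equations removes the quadratic terms:
-69.2 x − 117.2 y = 901.74
-83.4 x + 142.4 y = 2873.38
Solving the 2×2 system: x ≈ -23.7, y ≈ 6.3 km.
Check against P (with the unrounded x, y): √((x − 19.0)²+(y − 0.9)²) = 43.04 ≈ 43.04 km. ✓

(-23.7, 6.3)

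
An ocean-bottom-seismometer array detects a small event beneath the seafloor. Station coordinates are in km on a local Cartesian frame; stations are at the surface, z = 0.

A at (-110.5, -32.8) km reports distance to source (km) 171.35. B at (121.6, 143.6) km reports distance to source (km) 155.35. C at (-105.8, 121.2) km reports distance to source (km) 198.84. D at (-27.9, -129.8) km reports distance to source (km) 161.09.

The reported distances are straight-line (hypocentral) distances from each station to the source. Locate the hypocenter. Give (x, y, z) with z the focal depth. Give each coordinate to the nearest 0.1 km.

(54.2, 6.2, 26.7)

Each station gives a sphere (x−x_i)² + (y−y_i)² + z² = d_i² (stations at z=0).
Subtracting the A sphere from B and C: z² cancels, leaving linear equations in x and y:
464.2 x + 352.8 y = 27348.63
9.4 x + 308.0 y = 2420.47
Solving: x ≈ 54.200, y ≈ 6.205 km (keep extra digits for the depth step; rounded: 54.2, 6.2).
Then from the A sphere: z² = 171.35² − (x + 110.5)² − (y + 32.8)² with x = 54.200, y = 6.205, so z ≈ 26.708 ≈ 26.7 km.
Check against D (with the unrounded solution): distance 161.09 ≈ 161.09 km. ✓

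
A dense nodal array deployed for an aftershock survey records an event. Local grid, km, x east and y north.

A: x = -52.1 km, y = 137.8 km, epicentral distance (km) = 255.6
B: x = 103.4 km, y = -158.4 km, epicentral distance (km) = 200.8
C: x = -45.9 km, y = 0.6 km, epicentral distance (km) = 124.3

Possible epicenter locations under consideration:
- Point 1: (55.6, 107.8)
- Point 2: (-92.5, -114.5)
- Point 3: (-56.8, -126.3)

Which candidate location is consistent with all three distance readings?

Point 2

For each candidate, compare |candidate − station| to the reported distance:
Point 1: residuals A 143.8, B 69.7, C 23.3 → max 143.8 km
Point 2: residuals A 0.1, B 0.0, C 0.1 → max 0.1 km
Point 3: residuals A 8.5, B 37.4, C 3.1 → max 37.4 km
Only Point 2 has all residuals ≈ 0.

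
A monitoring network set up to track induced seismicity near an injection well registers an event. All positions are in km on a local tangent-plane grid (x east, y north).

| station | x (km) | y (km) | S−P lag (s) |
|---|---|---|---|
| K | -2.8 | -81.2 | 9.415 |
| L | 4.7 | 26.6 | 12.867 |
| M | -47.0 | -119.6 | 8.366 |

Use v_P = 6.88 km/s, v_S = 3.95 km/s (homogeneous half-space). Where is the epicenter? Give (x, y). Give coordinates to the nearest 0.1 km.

(-85.1, -52.0)

Distance from S−P lag: d = Δt · v_P v_S / (v_P − v_S) = Δt · (6.88·3.95)/(6.88−3.95) ≈ 9.2751·Δt.
So d_K = 87.32, d_L = 119.34, d_M = 77.60 km.
Circle about each station: (x + 2.8)² + (y + 81.2)² = 87.32²; (x − 4.7)² + (y − 26.6)² = 119.34²; (x + 47.0)² + (y + 119.6)² = 77.60².
Subtracting the K equation from the L and M equations removes the quadratic terms:
15.0 x + 215.6 y = -12488.88
-88.4 x − 76.8 y = 11514.90
Solving the 2×2 system: x ≈ -85.1, y ≈ -52.0 km.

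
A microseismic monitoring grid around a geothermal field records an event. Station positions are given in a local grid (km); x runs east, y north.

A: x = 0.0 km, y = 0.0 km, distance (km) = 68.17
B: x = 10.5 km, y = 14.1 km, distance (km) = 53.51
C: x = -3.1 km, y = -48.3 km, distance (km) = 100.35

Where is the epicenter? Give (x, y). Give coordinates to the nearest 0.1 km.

(62.2, 27.9)

Circle about each station: x² + y² = 68.17²; (x − 10.5)² + (y − 14.1)² = 53.51²; (x + 3.1)² + (y + 48.3)² = 100.35².
Subtracting the A equation from the B and C equations removes the quadratic terms:
21.0 x + 28.2 y = 2092.89
-6.2 x − 96.6 y = -3080.47
Solving the 2×2 system: x ≈ 62.2, y ≈ 27.9 km.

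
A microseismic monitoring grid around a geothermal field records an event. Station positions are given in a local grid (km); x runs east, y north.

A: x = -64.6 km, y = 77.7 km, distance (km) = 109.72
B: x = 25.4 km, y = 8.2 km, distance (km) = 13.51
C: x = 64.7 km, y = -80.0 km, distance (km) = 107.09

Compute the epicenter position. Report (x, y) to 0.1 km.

x ≈ 29.4 km, y ≈ 21.1 km

Circle about each station: (x + 64.6)² + (y − 77.7)² = 109.72²; (x − 25.4)² + (y − 8.2)² = 13.51²; (x − 64.7)² + (y + 80.0)² = 107.09².
Subtracting the A equation from the B and C equations removes the quadratic terms:
180.0 x − 139.0 y = 2357.91
258.6 x − 315.4 y = 945.85
Solving the 2×2 system: x ≈ 29.4, y ≈ 21.1 km.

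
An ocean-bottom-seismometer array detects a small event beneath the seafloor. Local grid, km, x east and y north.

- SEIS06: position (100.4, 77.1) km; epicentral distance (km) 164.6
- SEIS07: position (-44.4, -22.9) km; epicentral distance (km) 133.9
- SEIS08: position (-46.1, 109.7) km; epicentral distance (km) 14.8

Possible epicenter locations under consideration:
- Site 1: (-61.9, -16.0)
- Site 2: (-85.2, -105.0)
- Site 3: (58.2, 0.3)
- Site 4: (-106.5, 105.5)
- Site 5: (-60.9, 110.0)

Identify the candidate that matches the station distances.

Site 5

For each candidate, compare |candidate − station| to the reported distance:
Site 1: residuals SEIS06 22.5, SEIS07 115.1, SEIS08 111.9 → max 115.1 km
Site 2: residuals SEIS06 95.4, SEIS07 42.2, SEIS08 203.4 → max 203.4 km
Site 3: residuals SEIS06 77.0, SEIS07 28.7, SEIS08 136.4 → max 136.4 km
Site 4: residuals SEIS06 44.2, SEIS07 8.7, SEIS08 45.7 → max 45.7 km
Site 5: residuals SEIS06 0.0, SEIS07 0.0, SEIS08 0.0 → max 0.0 km
Only Site 5 has all residuals ≈ 0.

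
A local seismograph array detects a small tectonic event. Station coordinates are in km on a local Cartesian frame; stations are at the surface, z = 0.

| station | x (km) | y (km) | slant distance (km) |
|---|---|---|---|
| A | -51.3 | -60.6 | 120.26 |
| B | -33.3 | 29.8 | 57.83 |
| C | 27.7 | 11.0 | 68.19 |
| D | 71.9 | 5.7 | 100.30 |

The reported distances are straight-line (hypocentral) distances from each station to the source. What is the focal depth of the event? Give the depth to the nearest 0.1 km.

depth ≈ 51.0 km

Each station gives a sphere (x−x_i)² + (y−y_i)² + z² = d_i² (stations at z=0).
Subtracting the A sphere from B and C: z² cancels, leaving linear equations in x and y:
36.0 x + 180.8 y = 6811.04
158.0 x + 143.2 y = 4396.83
Solving: x ≈ -7.705, y ≈ 39.206 km (keep extra digits for the depth step; rounded: -7.7, 39.2).
Then from the A sphere: z² = 120.26² − (x + 51.3)² − (y + 60.6)² with x = -7.705, y = 39.206, so z ≈ 50.997 ≈ 51.0 km.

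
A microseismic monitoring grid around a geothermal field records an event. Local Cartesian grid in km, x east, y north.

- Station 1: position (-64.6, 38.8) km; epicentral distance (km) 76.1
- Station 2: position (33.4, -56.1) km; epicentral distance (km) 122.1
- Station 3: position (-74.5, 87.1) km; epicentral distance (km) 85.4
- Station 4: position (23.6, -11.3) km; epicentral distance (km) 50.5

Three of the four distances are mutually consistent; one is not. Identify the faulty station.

Station 4

Solve using three stations at a time. Using Station 1, Station 2, Station 3 (subtract circle equations pairwise → linear system) gives (x, y) ≈ (7.4, 63.2).
Distances from that point to each station vs reported:
  Station 1: calculated 76.1 vs reported 76.1 → residual 0.0 km
  Station 2: calculated 122.1 vs reported 122.1 → residual 0.0 km
  Station 3: calculated 85.4 vs reported 85.4 → residual 0.0 km
  Station 4: calculated 76.2 vs reported 50.5 → residual 25.7 km
Station 1, Station 2, Station 3 are mutually consistent (residuals ≈ 0); Station 4 is off by 25.7 km.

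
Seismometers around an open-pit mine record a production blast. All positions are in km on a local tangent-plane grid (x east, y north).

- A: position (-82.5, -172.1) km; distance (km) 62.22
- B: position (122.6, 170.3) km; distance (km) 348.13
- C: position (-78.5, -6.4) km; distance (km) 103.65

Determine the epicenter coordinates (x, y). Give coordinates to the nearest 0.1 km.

Circle about each station: (x + 82.5)² + (y + 172.1)² = 62.22²; (x − 122.6)² + (y − 170.3)² = 348.13²; (x + 78.5)² + (y + 6.4)² = 103.65².
Subtracting the A equation from the B and C equations removes the quadratic terms:
410.2 x + 684.8 y = -109714.98
8.0 x + 331.4 y = -37093.44
Solving the 2×2 system: x ≈ -84.0, y ≈ -109.9 km.

-84.0 km east, -109.9 km north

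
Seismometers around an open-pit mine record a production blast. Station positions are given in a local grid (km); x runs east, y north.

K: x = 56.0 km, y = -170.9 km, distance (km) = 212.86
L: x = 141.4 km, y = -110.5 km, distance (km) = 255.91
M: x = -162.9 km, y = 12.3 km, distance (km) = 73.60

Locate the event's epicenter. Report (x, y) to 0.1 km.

Circle about each station: (x − 56.0)² + (y + 170.9)² = 212.86²; (x − 141.4)² + (y + 110.5)² = 255.91²; (x + 162.9)² + (y − 12.3)² = 73.60².
Subtracting pairs of circle equations eliminates x²+y² and gives linear equations (the radical axes):
170.8 x + 120.8 y = -20319.15
-437.8 x + 366.4 y = 34237.31
Solving the 2×2 system: x ≈ -100.3, y ≈ -26.4 km.

-100.3 km east, -26.4 km north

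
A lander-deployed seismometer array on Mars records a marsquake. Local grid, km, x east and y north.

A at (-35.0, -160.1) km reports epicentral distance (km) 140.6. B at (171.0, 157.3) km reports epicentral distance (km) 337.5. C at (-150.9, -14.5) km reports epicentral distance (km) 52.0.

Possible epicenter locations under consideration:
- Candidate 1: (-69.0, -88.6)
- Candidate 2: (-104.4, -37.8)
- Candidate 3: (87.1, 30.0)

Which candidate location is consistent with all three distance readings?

For each candidate, compare |candidate − station| to the reported distance:
Candidate 1: residuals A 61.4, B 6.1, C 58.4 → max 61.4 km
Candidate 2: residuals A 0.0, B 0.0, C 0.0 → max 0.0 km
Candidate 3: residuals A 85.3, B 185.0, C 190.1 → max 190.1 km
Only Candidate 2 has all residuals ≈ 0.

Candidate 2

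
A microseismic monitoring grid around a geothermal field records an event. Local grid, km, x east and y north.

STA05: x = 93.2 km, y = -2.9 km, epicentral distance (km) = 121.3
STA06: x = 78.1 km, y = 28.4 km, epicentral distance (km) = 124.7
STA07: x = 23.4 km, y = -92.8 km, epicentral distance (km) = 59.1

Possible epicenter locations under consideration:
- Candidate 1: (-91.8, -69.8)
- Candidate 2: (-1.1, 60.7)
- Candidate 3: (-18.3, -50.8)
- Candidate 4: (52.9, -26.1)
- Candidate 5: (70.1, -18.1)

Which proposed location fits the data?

For each candidate, compare |candidate − station| to the reported distance:
Candidate 1: residuals STA05 75.4, STA06 71.5, STA07 58.4 → max 75.4 km
Candidate 2: residuals STA05 7.6, STA06 39.2, STA07 96.3 → max 96.3 km
Candidate 3: residuals STA05 0.1, STA06 0.1, STA07 0.1 → max 0.1 km
Candidate 4: residuals STA05 74.8, STA06 64.7, STA07 13.8 → max 74.8 km
Candidate 5: residuals STA05 93.6, STA06 77.5, STA07 29.0 → max 93.6 km
Only Candidate 3 has all residuals ≈ 0.

Candidate 3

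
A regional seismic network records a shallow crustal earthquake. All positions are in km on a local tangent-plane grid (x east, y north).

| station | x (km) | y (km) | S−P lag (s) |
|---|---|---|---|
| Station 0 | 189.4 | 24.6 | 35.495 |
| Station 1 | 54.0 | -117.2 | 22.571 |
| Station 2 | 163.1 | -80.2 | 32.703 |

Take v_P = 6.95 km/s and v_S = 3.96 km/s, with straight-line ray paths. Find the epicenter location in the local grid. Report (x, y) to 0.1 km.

(-133.2, -27.1)

Distance from S−P lag: d = Δt · v_P v_S / (v_P − v_S) = Δt · (6.95·3.96)/(6.95−3.96) ≈ 9.2047·Δt.
So d_Station 0 = 326.72, d_Station 1 = 207.76, d_Station 2 = 301.02 km.
Circle about each station: (x − 189.4)² + (y − 24.6)² = 326.72²; (x − 54.0)² + (y + 117.2)² = 207.76²; (x − 163.1)² + (y + 80.2)² = 301.02².
Subtracting pairs of circle equations eliminates x²+y² and gives linear equations (the radical axes):
-270.8 x − 283.6 y = 43756.06
-52.6 x − 209.6 y = 12689.05
Solving the 2×2 system: x ≈ -133.2, y ≈ -27.1 km.
Check against Station 0 (with the unrounded x, y): √((x − 189.4)²+(y − 24.6)²) = 326.70 ≈ 326.72 km. ✓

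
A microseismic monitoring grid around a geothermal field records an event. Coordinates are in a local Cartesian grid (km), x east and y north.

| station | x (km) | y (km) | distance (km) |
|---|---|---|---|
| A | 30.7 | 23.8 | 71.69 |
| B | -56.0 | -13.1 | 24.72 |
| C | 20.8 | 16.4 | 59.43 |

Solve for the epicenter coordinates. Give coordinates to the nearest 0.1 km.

Circle about each station: (x − 30.7)² + (y − 23.8)² = 71.69²; (x + 56.0)² + (y + 13.1)² = 24.72²; (x − 20.8)² + (y − 16.4)² = 59.43².
Subtracting the A equation from the B and C equations removes the quadratic terms:
-173.4 x − 73.8 y = 6327.06
-19.8 x − 14.8 y = 800.20
Solving the 2×2 system: x ≈ -31.3, y ≈ -12.2 km.

(-31.3, -12.2)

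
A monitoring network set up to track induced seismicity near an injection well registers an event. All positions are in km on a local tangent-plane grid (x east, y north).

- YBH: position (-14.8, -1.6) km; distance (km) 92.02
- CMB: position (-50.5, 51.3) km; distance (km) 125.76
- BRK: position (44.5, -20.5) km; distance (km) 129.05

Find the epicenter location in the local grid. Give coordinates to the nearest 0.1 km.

x ≈ -73.7 km, y ≈ -72.3 km

Circle about each station: (x + 14.8)² + (y + 1.6)² = 92.02²; (x + 50.5)² + (y − 51.3)² = 125.76²; (x − 44.5)² + (y + 20.5)² = 129.05².
Subtracting the YBH equation from the CMB and BRK equations removes the quadratic terms:
-71.4 x + 105.8 y = -2387.56
118.6 x − 37.8 y = -6007.32
Solving the 2×2 system: x ≈ -73.7, y ≈ -72.3 km.
Check against YBH (with the unrounded x, y): √((x + 14.8)²+(y + 1.6)²) = 92.02 ≈ 92.02 km. ✓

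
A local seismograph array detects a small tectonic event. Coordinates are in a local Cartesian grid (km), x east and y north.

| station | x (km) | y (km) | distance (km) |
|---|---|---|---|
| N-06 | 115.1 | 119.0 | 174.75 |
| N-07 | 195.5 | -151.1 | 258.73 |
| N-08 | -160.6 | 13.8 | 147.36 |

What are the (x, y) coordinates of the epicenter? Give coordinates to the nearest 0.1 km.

-13.8 km east, 1.0 km north

Circle about each station: (x − 115.1)² + (y − 119.0)² = 174.75²; (x − 195.5)² + (y + 151.1)² = 258.73²; (x + 160.6)² + (y − 13.8)² = 147.36².
Subtracting pairs of circle equations eliminates x²+y² and gives linear equations (the radical axes):
160.8 x − 540.2 y = -2761.20
-551.4 x − 210.4 y = 7396.38
Solving the 2×2 system: x ≈ -13.8, y ≈ 1.0 km.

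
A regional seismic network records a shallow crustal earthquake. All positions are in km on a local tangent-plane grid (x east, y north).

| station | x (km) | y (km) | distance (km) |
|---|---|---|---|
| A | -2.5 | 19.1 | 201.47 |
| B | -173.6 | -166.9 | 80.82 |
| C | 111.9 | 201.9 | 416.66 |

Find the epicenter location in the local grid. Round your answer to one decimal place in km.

x ≈ -93.0 km, y ≈ -160.9 km

Circle about each station: (x + 2.5)² + (y − 19.1)² = 201.47²; (x + 173.6)² + (y + 166.9)² = 80.82²; (x − 111.9)² + (y − 201.9)² = 416.66².
Subtracting the A equation from the B and C equations removes the quadratic terms:
-342.2 x − 372.0 y = 91679.80
228.8 x + 365.6 y = -80101.23
Solving the 2×2 system: x ≈ -93.0, y ≈ -160.9 km.
Check against A (with the unrounded x, y): √((x + 2.5)²+(y − 19.1)²) = 201.46 ≈ 201.47 km. ✓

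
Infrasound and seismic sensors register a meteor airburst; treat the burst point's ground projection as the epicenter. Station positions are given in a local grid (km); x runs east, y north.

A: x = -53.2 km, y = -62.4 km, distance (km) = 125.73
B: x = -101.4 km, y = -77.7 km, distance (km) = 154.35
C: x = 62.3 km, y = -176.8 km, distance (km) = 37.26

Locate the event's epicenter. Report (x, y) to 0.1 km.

Circle about each station: (x + 53.2)² + (y + 62.4)² = 125.73²; (x + 101.4)² + (y + 77.7)² = 154.35²; (x − 62.3)² + (y + 176.8)² = 37.26².
Subtracting the A equation from the B and C equations removes the quadratic terms:
-96.4 x − 30.6 y = 1579.36
231.0 x − 228.8 y = 42835.26
Solving the 2×2 system: x ≈ 32.6, y ≈ -154.3 km.
Check against A (with the unrounded x, y): √((x + 53.2)²+(y + 62.4)²) = 125.73 ≈ 125.73 km. ✓

x ≈ 32.6 km, y ≈ -154.3 km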